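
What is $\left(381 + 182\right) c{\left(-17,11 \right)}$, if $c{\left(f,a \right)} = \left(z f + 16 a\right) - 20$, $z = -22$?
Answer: $298390$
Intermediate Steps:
$c{\left(f,a \right)} = -20 - 22 f + 16 a$ ($c{\left(f,a \right)} = \left(- 22 f + 16 a\right) - 20 = -20 - 22 f + 16 a$)
$\left(381 + 182\right) c{\left(-17,11 \right)} = \left(381 + 182\right) \left(-20 - -374 + 16 \cdot 11\right) = 563 \left(-20 + 374 + 176\right) = 563 \cdot 530 = 298390$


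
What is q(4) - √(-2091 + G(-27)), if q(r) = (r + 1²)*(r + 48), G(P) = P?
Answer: 260 - I*√2118 ≈ 260.0 - 46.022*I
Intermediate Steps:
q(r) = (1 + r)*(48 + r) (q(r) = (r + 1)*(48 + r) = (1 + r)*(48 + r))
q(4) - √(-2091 + G(-27)) = (48 + 4² + 49*4) - √(-2091 - 27) = (48 + 16 + 196) - √(-2118) = 260 - I*√2118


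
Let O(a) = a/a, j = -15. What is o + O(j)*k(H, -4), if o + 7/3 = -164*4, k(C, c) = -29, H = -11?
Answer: -2062/3 ≈ -687.33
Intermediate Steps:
O(a) = 1
o = -1975/3 (o = -7/3 - 164*4 = -7/3 - 656 = -1975/3 ≈ -658.33)
o + O(j)*k(H, -4) = -1975/3 + 1*(-29) = -1975/3 - 29 = -2062/3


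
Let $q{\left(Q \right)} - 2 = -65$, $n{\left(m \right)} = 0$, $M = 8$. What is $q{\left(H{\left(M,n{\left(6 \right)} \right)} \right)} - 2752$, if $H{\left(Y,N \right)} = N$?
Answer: $-2815$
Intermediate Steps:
$q{\left(Q \right)} = -63$ ($q{\left(Q \right)} = 2 - 65 = -63$)
$q{\left(H{\left(M,n{\left(6 \right)} \right)} \right)} - 2752 = -63 - 2752 = -2815$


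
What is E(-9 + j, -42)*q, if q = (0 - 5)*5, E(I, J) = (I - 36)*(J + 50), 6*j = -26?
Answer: 29600/3 ≈ 9866.7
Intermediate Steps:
j = -13/3 (j = (⅙)*(-26) = -13/3 ≈ -4.3333)
E(I, J) = (-36 + I)*(50 + J)
q = -25 (q = -5*5 = -25)
E(-9 + j, -42)*q = (-1800 - 36*(-42) + 50*(-9 - 13/3) + (-9 - 13/3)*(-42))*(-25) = (-1800 + 1512 + 50*(-40/3) - 40/3*(-42))*(-25) = (-1800 + 1512 - 2000/3 + 560)*(-25) = -1184/3*(-25) = 29600/3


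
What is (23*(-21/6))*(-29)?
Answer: 4669/2 ≈ 2334.5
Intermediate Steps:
(23*(-21/6))*(-29) = (23*(-21*⅙))*(-29) = (23*(-7/2))*(-29) = -161/2*(-29) = 4669/2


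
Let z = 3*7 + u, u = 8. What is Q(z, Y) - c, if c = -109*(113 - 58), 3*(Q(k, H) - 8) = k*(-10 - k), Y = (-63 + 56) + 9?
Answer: 5626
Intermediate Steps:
Y = 2 (Y = -7 + 9 = 2)
z = 29 (z = 3*7 + 8 = 21 + 8 = 29)
Q(k, H) = 8 + k*(-10 - k)/3 (Q(k, H) = 8 + (k*(-10 - k))/3 = 8 + k*(-10 - k)/3)
c = -5995 (c = -109*55 = -5995)
Q(z, Y) - c = (8 - 10/3*29 - ⅓*29²) - 1*(-5995) = (8 - 290/3 - ⅓*841) + 5995 = (8 - 290/3 - 841/3) + 5995 = -369 + 5995 = 5626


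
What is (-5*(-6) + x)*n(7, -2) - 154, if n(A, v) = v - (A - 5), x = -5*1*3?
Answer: -214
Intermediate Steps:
x = -15 (x = -5*3 = -15)
n(A, v) = 5 + v - A (n(A, v) = v - (-5 + A) = v + (5 - A) = 5 + v - A)
(-5*(-6) + x)*n(7, -2) - 154 = (-5*(-6) - 15)*(5 - 2 - 1*7) - 154 = (30 - 15)*(5 - 2 - 7) - 154 = 15*(-4) - 154 = -60 - 154 = -214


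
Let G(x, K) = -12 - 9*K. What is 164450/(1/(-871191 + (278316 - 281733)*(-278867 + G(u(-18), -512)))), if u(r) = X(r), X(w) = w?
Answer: 153976642591200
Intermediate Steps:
u(r) = r
164450/(1/(-871191 + (278316 - 281733)*(-278867 + G(u(-18), -512)))) = 164450/(1/(-871191 + (278316 - 281733)*(-278867 + (-12 - 9*(-512))))) = 164450/(1/(-871191 - 3417*(-278867 + (-12 + 4608)))) = 164450/(1/(-871191 - 3417*(-278867 + 4596))) = 164450/(1/(-871191 - 3417*(-274271))) = 164450/(1/(-871191 + 937184007)) = 164450/(1/936312816) = 164450*936312816 = 153976642591200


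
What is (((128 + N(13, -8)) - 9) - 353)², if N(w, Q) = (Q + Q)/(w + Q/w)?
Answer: 1435045924/25921 ≈ 55362.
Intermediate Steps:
N(w, Q) = 2*Q/(w + Q/w) (N(w, Q) = (2*Q)/(w + Q/w) = 2*Q/(w + Q/w))
(((128 + N(13, -8)) - 9) - 353)² = (((128 + 2*(-8)*13/(-8 + 13²)) - 9) - 353)² = (((128 + 2*(-8)*13/(-8 + 169)) - 9) - 353)² = (((128 + 2*(-8)*13/161) - 9) - 353)² = (((128 + 2*(-8)*13*(1/161)) - 9) - 353)² = (((128 - 208/161) - 9) - 353)² = ((20400/161 - 9) - 353)² = (18951/161 - 353)² = (-37882/161)² = 1435045924/25921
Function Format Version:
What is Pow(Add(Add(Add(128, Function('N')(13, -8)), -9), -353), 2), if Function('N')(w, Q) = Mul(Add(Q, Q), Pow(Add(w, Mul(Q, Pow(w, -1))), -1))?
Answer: Rational(1435045924, 25921) ≈ 55362.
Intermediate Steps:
Function('N')(w, Q) = Mul(2, Q, Pow(Add(w, Mul(Q, Pow(w, -1))), -1)) (Function('N')(w, Q) = Mul(Mul(2, Q), Pow(Add(w, Mul(Q, Pow(w, -1))), -1)) = Mul(2, Q, Pow(Add(w, Mul(Q, Pow(w, -1))), -1)))
Pow(Add(Add(Add(128, Function('N')(13, -8)), -9), -353), 2) = Pow(Add(Add(Add(128, Mul(2, -8, 13, Pow(Add(-8, Pow(13, 2)), -1))), -9), -353), 2) = Pow(Add(Add(Add(128, Mul(2, -8, 13, Pow(Add(-8, 169), -1))), -9), -353), 2) = Pow(Add(Add(Add(128, Mul(2, -8, 13, Pow(161, -1))), -9), -353), 2) = Pow(Add(Add(Add(128, Mul(2, -8, 13, Rational(1, 161))), -9), -353), 2) = Pow(Add(Add(Add(128, Rational(-208, 161)), -9), -353), 2) = Pow(Add(Add(Rational(20400, 161), -9), -353), 2) = Pow(Add(Rational(18951, 161), -353), 2) = Pow(Rational(-37882, 161), 2) = Rational(1435045924, 25921)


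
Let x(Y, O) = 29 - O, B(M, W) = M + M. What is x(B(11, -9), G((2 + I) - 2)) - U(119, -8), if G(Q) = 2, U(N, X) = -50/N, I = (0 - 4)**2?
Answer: 3263/119 ≈ 27.420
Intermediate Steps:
I = 16 (I = (-4)**2 = 16)
B(M, W) = 2*M
x(B(11, -9), G((2 + I) - 2)) - U(119, -8) = (29 - 1*2) - (-50)/119 = (29 - 2) - (-50)/119 = 27 - 1*(-50/119) = 27 + 50/119 = 3263/119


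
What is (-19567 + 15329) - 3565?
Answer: -7803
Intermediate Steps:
(-19567 + 15329) - 3565 = -4238 - 3565 = -7803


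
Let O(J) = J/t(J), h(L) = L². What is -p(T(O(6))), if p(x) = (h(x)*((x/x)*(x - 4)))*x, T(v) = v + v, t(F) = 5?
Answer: 13824/625 ≈ 22.118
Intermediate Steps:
O(J) = J/5
T(v) = 2*v
p(x) = x³*(-4 + x) (p(x) = (x²*((x/x)*(x - 4)))*x = (x²*(1*(-4 + x)))*x = (x²*(-4 + x))*x = x³*(-4 + x))
-p(T(O(6))) = -(2*((⅕)*6))³*(-4 + 2*((⅕)*6)) = -(2*(6/5))³*(-4 + 2*(6/5)) = -(12/5)³*(-4 + 12/5) = -1728*(-8)/(125*5) = -1*(-13824/625) = 13824/625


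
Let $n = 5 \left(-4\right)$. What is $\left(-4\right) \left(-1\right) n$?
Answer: $-80$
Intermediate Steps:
$n = -20$
$\left(-4\right) \left(-1\right) n = \left(-4\right) \left(-1\right) \left(-20\right) = 4 \left(-20\right) = -80$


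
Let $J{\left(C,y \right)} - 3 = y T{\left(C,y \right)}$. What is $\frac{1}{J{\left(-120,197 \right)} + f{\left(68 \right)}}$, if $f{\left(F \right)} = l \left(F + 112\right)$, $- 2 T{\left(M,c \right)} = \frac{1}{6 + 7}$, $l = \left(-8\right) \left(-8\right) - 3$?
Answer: $\frac{26}{285361} \approx 9.1113 \cdot 10^{-5}$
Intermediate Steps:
$l = 61$ ($l = 64 - 3 = 61$)
$T{\left(M,c \right)} = - \frac{1}{26}$ ($T{\left(M,c \right)} = - \frac{1}{2 \left(6 + 7\right)} = - \frac{1}{2 \cdot 13} = \left(- \frac{1}{2}\right) \frac{1}{13} = - \frac{1}{26}$)
$J{\left(C,y \right)} = 3 - \frac{y}{26}$ ($J{\left(C,y \right)} = 3 + y \left(- \frac{1}{26}\right) = 3 - \frac{y}{26}$)
$f{\left(F \right)} = 6832 + 61 F$ ($f{\left(F \right)} = 61 \left(F + 112\right) = 61 \left(112 + F\right) = 6832 + 61 F$)
$\frac{1}{J{\left(-120,197 \right)} + f{\left(68 \right)}} = \frac{1}{\left(3 - \frac{197}{26}\right) + \left(6832 + 61 \cdot 68\right)} = \frac{1}{\left(3 - \frac{197}{26}\right) + \left(6832 + 4148\right)} = \frac{1}{- \frac{119}{26} + 10980} = \frac{1}{\frac{285361}{26}} = \frac{26}{285361}$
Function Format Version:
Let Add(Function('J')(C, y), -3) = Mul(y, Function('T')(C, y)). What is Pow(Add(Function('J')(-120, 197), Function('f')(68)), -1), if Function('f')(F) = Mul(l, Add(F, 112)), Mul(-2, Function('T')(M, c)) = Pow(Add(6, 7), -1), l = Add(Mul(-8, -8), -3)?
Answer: Rational(26, 285361) ≈ 9.1113e-5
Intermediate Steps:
l = 61 (l = Add(64, -3) = 61)
Function('T')(M, c) = Rational(-1, 26) (Function('T')(M, c) = Mul(Rational(-1, 2), Pow(Add(6, 7), -1)) = Mul(Rational(-1, 2), Pow(13, -1)) = Mul(Rational(-1, 2), Rational(1, 13)) = Rational(-1, 26))
Function('J')(C, y) = Add(3, Mul(Rational(-1, 26), y)) (Function('J')(C, y) = Add(3, Mul(y, Rational(-1, 26))) = Add(3, Mul(Rational(-1, 26), y)))
Function('f')(F) = Add(6832, Mul(61, F)) (Function('f')(F) = Mul(61, Add(F, 112)) = Mul(61, Add(112, F)) = Add(6832, Mul(61, F)))
Pow(Add(Function('J')(-120, 197), Function('f')(68)), -1) = Pow(Add(Add(3, Mul(Rational(-1, 26), 197)), Add(6832, Mul(61, 68))), -1) = Pow(Add(Add(3, Rational(-197, 26)), Add(6832, 4148)), -1) = Pow(Add(Rational(-119, 26), 10980), -1) = Pow(Rational(285361, 26), -1) = Rational(26, 285361)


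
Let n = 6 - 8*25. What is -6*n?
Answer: 1164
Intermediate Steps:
n = -194 (n = 6 - 200 = -194)
-6*n = -6*(-194) = -1*(-1164) = 1164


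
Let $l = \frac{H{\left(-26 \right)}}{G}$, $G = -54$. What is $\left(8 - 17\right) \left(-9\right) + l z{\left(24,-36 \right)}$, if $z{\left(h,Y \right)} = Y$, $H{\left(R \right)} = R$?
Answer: $\frac{191}{3} \approx 63.667$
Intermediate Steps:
$l = \frac{13}{27}$ ($l = - \frac{26}{-54} = \left(-26\right) \left(- \frac{1}{54}\right) = \frac{13}{27} \approx 0.48148$)
$\left(8 - 17\right) \left(-9\right) + l z{\left(24,-36 \right)} = \left(8 - 17\right) \left(-9\right) + \frac{13}{27} \left(-36\right) = \left(-9\right) \left(-9\right) - \frac{52}{3} = 81 - \frac{52}{3} = \frac{191}{3}$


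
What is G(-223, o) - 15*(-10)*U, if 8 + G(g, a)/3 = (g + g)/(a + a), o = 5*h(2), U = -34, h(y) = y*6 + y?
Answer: -359349/70 ≈ -5133.6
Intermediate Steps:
h(y) = 7*y (h(y) = 6*y + y = 7*y)
o = 70 (o = 5*(7*2) = 5*14 = 70)
G(g, a) = -24 + 3*g/a (G(g, a) = -24 + 3*((g + g)/(a + a)) = -24 + 3*((2*g)/((2*a))) = -24 + 3*((2*g)*(1/(2*a))) = -24 + 3*(g/a) = -24 + 3*g/a)
G(-223, o) - 15*(-10)*U = (-24 + 3*(-223)/70) - 15*(-10)*(-34) = (-24 + 3*(-223)*(1/70)) - (-150)*(-34) = (-24 - 669/70) - 1*5100 = -2349/70 - 5100 = -359349/70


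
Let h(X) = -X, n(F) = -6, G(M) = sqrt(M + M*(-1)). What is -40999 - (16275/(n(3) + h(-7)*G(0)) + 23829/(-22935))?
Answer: -585384699/15290 ≈ -38285.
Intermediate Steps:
G(M) = 0 (G(M) = sqrt(M - M) = sqrt(0) = 0)
-40999 - (16275/(n(3) + h(-7)*G(0)) + 23829/(-22935)) = -40999 - (16275/(-6 - 1*(-7)*0) + 23829/(-22935)) = -40999 - (16275/(-6 + 7*0) + 23829*(-1/22935)) = -40999 - (16275/(-6 + 0) - 7943/7645) = -40999 - (16275/(-6) - 7943/7645) = -40999 - (16275*(-1/6) - 7943/7645) = -40999 - (-5425/2 - 7943/7645) = -40999 - 1*(-41490011/15290) = -40999 + 41490011/15290 = -585384699/15290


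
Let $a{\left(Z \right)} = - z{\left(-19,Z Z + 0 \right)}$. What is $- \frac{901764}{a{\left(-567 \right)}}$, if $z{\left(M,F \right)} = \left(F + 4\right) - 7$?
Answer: $\frac{150294}{53581} \approx 2.805$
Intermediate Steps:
$z{\left(M,F \right)} = -3 + F$ ($z{\left(M,F \right)} = \left(4 + F\right) - 7 = -3 + F$)
$a{\left(Z \right)} = 3 - Z^{2}$ ($a{\left(Z \right)} = - (-3 + \left(Z Z + 0\right)) = - (-3 + \left(Z^{2} + 0\right)) = - (-3 + Z^{2}) = 3 - Z^{2}$)
$- \frac{901764}{a{\left(-567 \right)}} = - \frac{901764}{3 - \left(-567\right)^{2}} = - \frac{901764}{3 - 321489} = - \frac{901764}{-321486} = \left(-901764\right) \left(- \frac{1}{321486}\right) = \frac{150294}{53581}$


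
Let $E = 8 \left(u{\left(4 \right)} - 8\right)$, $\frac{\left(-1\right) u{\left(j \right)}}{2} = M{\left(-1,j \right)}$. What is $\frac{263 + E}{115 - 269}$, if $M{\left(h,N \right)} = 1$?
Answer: $- \frac{183}{154} \approx -1.1883$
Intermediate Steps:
$u{\left(j \right)} = -2$ ($u{\left(j \right)} = \left(-2\right) 1 = -2$)
$E = -80$ ($E = 8 \left(-2 - 8\right) = 8 \left(-10\right) = -80$)
$\frac{263 + E}{115 - 269} = \frac{263 - 80}{115 - 269} = \frac{183}{-154} = 183 \left(- \frac{1}{154}\right) = - \frac{183}{154}$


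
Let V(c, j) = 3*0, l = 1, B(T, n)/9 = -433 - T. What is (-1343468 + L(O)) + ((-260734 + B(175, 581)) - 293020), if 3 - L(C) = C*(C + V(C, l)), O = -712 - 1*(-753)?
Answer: -1904372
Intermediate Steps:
B(T, n) = -3897 - 9*T (B(T, n) = 9*(-433 - T) = -3897 - 9*T)
O = 41 (O = -712 + 753 = 41)
V(c, j) = 0
L(C) = 3 - C² (L(C) = 3 - C*(C + 0) = 3 - C*C = 3 - C²)
(-1343468 + L(O)) + ((-260734 + B(175, 581)) - 293020) = (-1343468 + (3 - 1*41²)) + ((-260734 + (-3897 - 9*175)) - 293020) = (-1343468 + (3 - 1*1681)) + ((-260734 + (-3897 - 1575)) - 293020) = (-1343468 + (3 - 1681)) + ((-260734 - 5472) - 293020) = (-1343468 - 1678) + (-266206 - 293020) = -1345146 - 559226 = -1904372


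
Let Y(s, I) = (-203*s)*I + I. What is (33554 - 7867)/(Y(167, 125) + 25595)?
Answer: -25687/4211905 ≈ -0.0060987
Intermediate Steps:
Y(s, I) = I - 203*I*s (Y(s, I) = -203*I*s + I = I - 203*I*s)
(33554 - 7867)/(Y(167, 125) + 25595) = (33554 - 7867)/(125*(1 - 203*167) + 25595) = 25687/(125*(1 - 33901) + 25595) = 25687/(125*(-33900) + 25595) = 25687/(-4237500 + 25595) = 25687/(-4211905) = 25687*(-1/4211905) = -25687/4211905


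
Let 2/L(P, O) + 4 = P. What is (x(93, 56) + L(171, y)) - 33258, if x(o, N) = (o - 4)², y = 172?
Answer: -4231277/167 ≈ -25337.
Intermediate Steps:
x(o, N) = (-4 + o)²
L(P, O) = 2/(-4 + P)
(x(93, 56) + L(171, y)) - 33258 = ((-4 + 93)² + 2/(-4 + 171)) - 33258 = (89² + 2/167) - 33258 = (7921 + 2*(1/167)) - 33258 = (7921 + 2/167) - 33258 = 1322809/167 - 33258 = -4231277/167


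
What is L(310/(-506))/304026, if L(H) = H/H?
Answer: 1/304026 ≈ 3.2892e-6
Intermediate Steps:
L(H) = 1
L(310/(-506))/304026 = 1/304026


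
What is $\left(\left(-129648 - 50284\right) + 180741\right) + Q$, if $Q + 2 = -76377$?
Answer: $-75570$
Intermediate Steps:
$Q = -76379$ ($Q = -2 - 76377 = -76379$)
$\left(\left(-129648 - 50284\right) + 180741\right) + Q = \left(\left(-129648 - 50284\right) + 180741\right) - 76379 = \left(-179932 + 180741\right) - 76379 = 809 - 76379 = -75570$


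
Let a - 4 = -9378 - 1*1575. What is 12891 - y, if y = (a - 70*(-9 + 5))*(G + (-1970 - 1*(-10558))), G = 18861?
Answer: 292866272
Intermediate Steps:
a = -10949 (a = 4 + (-9378 - 1*1575) = 4 + (-9378 - 1575) = 4 - 10953 = -10949)
y = -292853381 (y = (-10949 - 70*(-9 + 5))*(18861 + (-1970 - 1*(-10558))) = (-10949 - 70*(-4))*(18861 + (-1970 + 10558)) = (-10949 + 280)*(18861 + 8588) = -10669*27449 = -292853381)
12891 - y = 12891 - 1*(-292853381) = 12891 + 292853381 = 292866272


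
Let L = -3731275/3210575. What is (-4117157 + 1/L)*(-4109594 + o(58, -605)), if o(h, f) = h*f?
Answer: 2546866572038155720/149251 ≈ 1.7064e+13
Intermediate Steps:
L = -149251/128423 (L = -3731275*1/3210575 = -149251/128423 ≈ -1.1622)
o(h, f) = f*h
(-4117157 + 1/L)*(-4109594 + o(58, -605)) = (-4117157 + 1/(-149251/128423))*(-4109594 - 605*58) = (-4117157 - 128423/149251)*(-4109594 - 35090) = -614489927830/149251*(-4144684) = 2546866572038155720/149251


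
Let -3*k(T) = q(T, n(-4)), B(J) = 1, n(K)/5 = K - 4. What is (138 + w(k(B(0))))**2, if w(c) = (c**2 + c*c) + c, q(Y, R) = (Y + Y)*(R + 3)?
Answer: 154157056/81 ≈ 1.9032e+6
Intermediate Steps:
n(K) = -20 + 5*K (n(K) = 5*(K - 4) = 5*(-4 + K) = -20 + 5*K)
q(Y, R) = 2*Y*(3 + R) (q(Y, R) = (2*Y)*(3 + R) = 2*Y*(3 + R))
k(T) = 74*T/3 (k(T) = -2*T*(3 + (-20 + 5*(-4)))/3 = -2*T*(3 + (-20 - 20))/3 = -2*T*(3 - 40)/3 = -2*T*(-37)/3 = -(-74)*T/3 = 74*T/3)
w(c) = c + 2*c**2 (w(c) = (c**2 + c**2) + c = 2*c**2 + c = c + 2*c**2)
(138 + w(k(B(0))))**2 = (138 + ((74/3)*1)*(1 + 2*((74/3)*1)))**2 = (138 + 74*(1 + 2*(74/3))/3)**2 = (138 + 74*(1 + 148/3)/3)**2 = (138 + (74/3)*(151/3))**2 = (138 + 11174/9)**2 = (12416/9)**2 = 154157056/81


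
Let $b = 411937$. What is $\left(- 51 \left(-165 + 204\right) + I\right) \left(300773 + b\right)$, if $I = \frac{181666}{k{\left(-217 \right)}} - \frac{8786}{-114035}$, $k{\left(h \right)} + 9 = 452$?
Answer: $- \frac{11369027752525854}{10103501} \approx -1.1253 \cdot 10^{9}$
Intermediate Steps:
$k{\left(h \right)} = 443$ ($k{\left(h \right)} = -9 + 452 = 443$)
$I = \frac{20720174508}{50517505}$ ($I = \frac{181666}{443} - \frac{8786}{-114035} = 181666 \cdot \frac{1}{443} - - \frac{8786}{114035} = \frac{181666}{443} + \frac{8786}{114035} = \frac{20720174508}{50517505} \approx 410.16$)
$\left(- 51 \left(-165 + 204\right) + I\right) \left(300773 + b\right) = \left(- 51 \left(-165 + 204\right) + \frac{20720174508}{50517505}\right) \left(300773 + 411937\right) = \left(\left(-51\right) 39 + \frac{20720174508}{50517505}\right) 712710 = \left(-1989 + \frac{20720174508}{50517505}\right) 712710 = \left(- \frac{79759142937}{50517505}\right) 712710 = - \frac{11369027752525854}{10103501}$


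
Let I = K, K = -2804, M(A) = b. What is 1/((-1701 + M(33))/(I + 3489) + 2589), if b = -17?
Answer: 685/1771747 ≈ 0.00038662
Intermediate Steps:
M(A) = -17
I = -2804
1/((-1701 + M(33))/(I + 3489) + 2589) = 1/((-1701 - 17)/(-2804 + 3489) + 2589) = 1/(-1718/685 + 2589) = 1/(1771747/685) = 685/1771747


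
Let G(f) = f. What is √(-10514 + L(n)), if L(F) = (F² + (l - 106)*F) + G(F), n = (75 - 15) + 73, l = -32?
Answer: I*√11046 ≈ 105.1*I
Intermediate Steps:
n = 133 (n = 60 + 73 = 133)
L(F) = F² - 137*F (L(F) = (F² + (-32 - 106)*F) + F = (F² - 138*F) + F = F² - 137*F)
√(-10514 + L(n)) = √(-10514 + 133*(-137 + 133)) = √(-10514 + 133*(-4)) = √(-10514 - 532) = √(-11046) = I*√11046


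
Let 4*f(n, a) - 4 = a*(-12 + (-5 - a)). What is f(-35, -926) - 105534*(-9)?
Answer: 1478747/2 ≈ 7.3937e+5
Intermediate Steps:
f(n, a) = 1 + a*(-17 - a)/4 (f(n, a) = 1 + (a*(-12 + (-5 - a)))/4 = 1 + (a*(-17 - a))/4 = 1 + a*(-17 - a)/4)
f(-35, -926) - 105534*(-9) = (1 - 17/4*(-926) - ¼*(-926)²) - 105534*(-9) = (1 + 7871/2 - ¼*857476) - 1*(-949806) = (1 + 7871/2 - 214369) + 949806 = -420865/2 + 949806 = 1478747/2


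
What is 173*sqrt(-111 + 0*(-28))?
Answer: 173*I*sqrt(111) ≈ 1822.7*I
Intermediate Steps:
173*sqrt(-111 + 0*(-28)) = 173*sqrt(-111 + 0) = 173*sqrt(-111) = 173*(I*sqrt(111)) = 173*I*sqrt(111)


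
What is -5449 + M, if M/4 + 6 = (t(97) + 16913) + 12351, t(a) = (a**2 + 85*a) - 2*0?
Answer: 182199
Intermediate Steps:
t(a) = a**2 + 85*a (t(a) = (a**2 + 85*a) + 0 = a**2 + 85*a)
M = 187648 (M = -24 + 4*((97*(85 + 97) + 16913) + 12351) = -24 + 4*((97*182 + 16913) + 12351) = -24 + 4*((17654 + 16913) + 12351) = -24 + 4*(34567 + 12351) = -24 + 4*46918 = -24 + 187672 = 187648)
-5449 + M = -5449 + 187648 = 182199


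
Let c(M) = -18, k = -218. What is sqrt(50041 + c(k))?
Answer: sqrt(50023) ≈ 223.66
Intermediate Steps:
sqrt(50041 + c(k)) = sqrt(50041 - 18) = sqrt(50023)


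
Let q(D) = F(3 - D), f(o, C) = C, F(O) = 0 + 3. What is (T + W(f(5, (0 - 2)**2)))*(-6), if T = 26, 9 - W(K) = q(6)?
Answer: -192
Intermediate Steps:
F(O) = 3
q(D) = 3
W(K) = 6 (W(K) = 9 - 1*3 = 9 - 3 = 6)
(T + W(f(5, (0 - 2)**2)))*(-6) = (26 + 6)*(-6) = 32*(-6) = -192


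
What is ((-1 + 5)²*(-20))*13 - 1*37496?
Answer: -41656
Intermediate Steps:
((-1 + 5)²*(-20))*13 - 1*37496 = (4²*(-20))*13 - 37496 = (16*(-20))*13 - 37496 = -320*13 - 37496 = -4160 - 37496 = -41656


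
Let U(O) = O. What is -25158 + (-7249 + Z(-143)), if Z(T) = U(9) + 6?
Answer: -32392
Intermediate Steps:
Z(T) = 15 (Z(T) = 9 + 6 = 15)
-25158 + (-7249 + Z(-143)) = -25158 + (-7249 + 15) = -25158 - 7234 = -32392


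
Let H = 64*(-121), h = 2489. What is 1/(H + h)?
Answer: -1/5255 ≈ -0.00019030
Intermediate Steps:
H = -7744
1/(H + h) = 1/(-7744 + 2489) = 1/(-5255) = -1/5255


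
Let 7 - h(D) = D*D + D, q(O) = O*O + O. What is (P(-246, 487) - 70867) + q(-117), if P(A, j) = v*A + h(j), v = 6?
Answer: -296420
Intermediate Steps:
q(O) = O + O² (q(O) = O² + O = O + O²)
h(D) = 7 - D - D² (h(D) = 7 - (D*D + D) = 7 - (D² + D) = 7 - (D + D²) = 7 + (-D - D²) = 7 - D - D²)
P(A, j) = 7 - j - j² + 6*A (P(A, j) = 6*A + (7 - j - j²) = 7 - j - j² + 6*A)
(P(-246, 487) - 70867) + q(-117) = ((7 - 1*487 - 1*487² + 6*(-246)) - 70867) - 117*(1 - 117) = ((7 - 487 - 1*237169 - 1476) - 70867) - 117*(-116) = ((7 - 487 - 237169 - 1476) - 70867) + 13572 = (-239125 - 70867) + 13572 = -309992 + 13572 = -296420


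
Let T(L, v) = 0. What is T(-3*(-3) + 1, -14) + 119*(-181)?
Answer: -21539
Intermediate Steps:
T(-3*(-3) + 1, -14) + 119*(-181) = 0 + 119*(-181) = 0 - 21539 = -21539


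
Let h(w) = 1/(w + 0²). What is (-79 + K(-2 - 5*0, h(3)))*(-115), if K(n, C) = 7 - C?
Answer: 24955/3 ≈ 8318.3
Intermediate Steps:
h(w) = 1/w (h(w) = 1/(w + 0) = 1/w)
(-79 + K(-2 - 5*0, h(3)))*(-115) = (-79 + (7 - 1/3))*(-115) = (-79 + (7 - 1*⅓))*(-115) = (-79 + (7 - ⅓))*(-115) = (-79 + 20/3)*(-115) = -217/3*(-115) = 24955/3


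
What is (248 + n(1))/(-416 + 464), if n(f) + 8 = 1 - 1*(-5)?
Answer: 41/8 ≈ 5.1250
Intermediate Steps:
n(f) = -2 (n(f) = -8 + (1 - 1*(-5)) = -8 + (1 + 5) = -8 + 6 = -2)
(248 + n(1))/(-416 + 464) = (248 - 2)/(-416 + 464) = 246/48 = 246*(1/48) = 41/8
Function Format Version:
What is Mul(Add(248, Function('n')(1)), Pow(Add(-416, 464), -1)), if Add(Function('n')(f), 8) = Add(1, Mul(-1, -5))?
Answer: Rational(41, 8) ≈ 5.1250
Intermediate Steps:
Function('n')(f) = -2 (Function('n')(f) = Add(-8, Add(1, Mul(-1, -5))) = Add(-8, Add(1, 5)) = Add(-8, 6) = -2)
Mul(Add(248, Function('n')(1)), Pow(Add(-416, 464), -1)) = Mul(Add(248, -2), Pow(Add(-416, 464), -1)) = Mul(246, Pow(48, -1)) = Mul(246, Rational(1, 48)) = Rational(41, 8)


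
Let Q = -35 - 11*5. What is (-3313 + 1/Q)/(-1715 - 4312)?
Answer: 298171/542430 ≈ 0.54970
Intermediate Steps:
Q = -90 (Q = -35 - 55 = -90)
(-3313 + 1/Q)/(-1715 - 4312) = (-3313 + 1/(-90))/(-1715 - 4312) = (-3313 - 1/90)/(-6027) = -298171/90*(-1/6027) = 298171/542430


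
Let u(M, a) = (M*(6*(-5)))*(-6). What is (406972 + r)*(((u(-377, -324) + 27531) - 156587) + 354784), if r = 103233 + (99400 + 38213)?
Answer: 102269732024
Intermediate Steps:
u(M, a) = 180*M (u(M, a) = (M*(-30))*(-6) = -30*M*(-6) = 180*M)
r = 240846 (r = 103233 + 137613 = 240846)
(406972 + r)*(((u(-377, -324) + 27531) - 156587) + 354784) = (406972 + 240846)*(((180*(-377) + 27531) - 156587) + 354784) = 647818*(((-67860 + 27531) - 156587) + 354784) = 647818*((-40329 - 156587) + 354784) = 647818*(-196916 + 354784) = 647818*157868 = 102269732024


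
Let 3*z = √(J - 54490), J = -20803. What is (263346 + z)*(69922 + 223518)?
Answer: 77276250240 + 293440*I*√75293/3 ≈ 7.7276e+10 + 2.684e+7*I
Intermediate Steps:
z = I*√75293/3 (z = √(-20803 - 54490)/3 = √(-75293)/3 = (I*√75293)/3 = I*√75293/3 ≈ 91.465*I)
(263346 + z)*(69922 + 223518) = (263346 + I*√75293/3)*(69922 + 223518) = (263346 + I*√75293/3)*293440 = 77276250240 + 293440*I*√75293/3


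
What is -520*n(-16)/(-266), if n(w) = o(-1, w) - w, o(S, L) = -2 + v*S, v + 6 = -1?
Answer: 780/19 ≈ 41.053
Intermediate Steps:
v = -7 (v = -6 - 1 = -7)
o(S, L) = -2 - 7*S
n(w) = 5 - w (n(w) = (-2 - 7*(-1)) - w = (-2 + 7) - w = 5 - w)
-520*n(-16)/(-266) = -520*(5 - 1*(-16))/(-266) = -520*(5 + 16)*(-1)/266 = -10920*(-1)/266 = -520*(-3/38) = 780/19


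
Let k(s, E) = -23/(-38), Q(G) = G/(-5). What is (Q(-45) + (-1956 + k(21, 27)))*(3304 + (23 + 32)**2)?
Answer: -468111827/38 ≈ -1.2319e+7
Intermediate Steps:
Q(G) = -G/5 (Q(G) = G*(-1/5) = -G/5)
k(s, E) = 23/38 (k(s, E) = -23*(-1/38) = 23/38)
(Q(-45) + (-1956 + k(21, 27)))*(3304 + (23 + 32)**2) = (-1/5*(-45) + (-1956 + 23/38))*(3304 + (23 + 32)**2) = (9 - 74305/38)*(3304 + 55**2) = -73963*(3304 + 3025)/38 = -73963/38*6329 = -468111827/38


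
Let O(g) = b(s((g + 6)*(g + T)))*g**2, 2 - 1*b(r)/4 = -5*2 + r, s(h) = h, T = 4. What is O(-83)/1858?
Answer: -83646238/929 ≈ -90039.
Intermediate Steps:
b(r) = 48 - 4*r (b(r) = 8 - 4*(-5*2 + r) = 8 - 4*(-10 + r) = 8 + (40 - 4*r) = 48 - 4*r)
O(g) = g**2*(48 - 4*(4 + g)*(6 + g)) (O(g) = (48 - 4*(g + 6)*(g + 4))*g**2 = (48 - 4*(6 + g)*(4 + g))*g**2 = (48 - 4*(4 + g)*(6 + g))*g**2 = g**2*(48 - 4*(4 + g)*(6 + g)))
O(-83)/1858 = (4*(-83)**2*(-12 - 1*(-83)**2 - 10*(-83)))/1858 = (4*6889*(-12 - 1*6889 + 830))*(1/1858) = (4*6889*(-12 - 6889 + 830))*(1/1858) = (4*6889*(-6071))*(1/1858) = -167292476*1/1858 = -83646238/929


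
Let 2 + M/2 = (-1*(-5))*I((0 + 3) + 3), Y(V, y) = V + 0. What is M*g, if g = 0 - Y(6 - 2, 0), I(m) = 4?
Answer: -144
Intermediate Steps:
Y(V, y) = V
M = 36 (M = -4 + 2*(-1*(-5)*4) = -4 + 2*(5*4) = -4 + 2*20 = -4 + 40 = 36)
g = -4 (g = 0 - (6 - 2) = 0 - 1*4 = 0 - 4 = -4)
M*g = 36*(-4) = -144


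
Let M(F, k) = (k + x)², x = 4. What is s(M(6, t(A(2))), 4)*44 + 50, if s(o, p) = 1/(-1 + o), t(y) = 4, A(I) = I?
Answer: 3194/63 ≈ 50.698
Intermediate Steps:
M(F, k) = (4 + k)² (M(F, k) = (k + 4)² = (4 + k)²)
s(M(6, t(A(2))), 4)*44 + 50 = 44/(-1 + (4 + 4)²) + 50 = 44/(-1 + 8²) + 50 = 44/(-1 + 64) + 50 = 44/63 + 50 = 3194/63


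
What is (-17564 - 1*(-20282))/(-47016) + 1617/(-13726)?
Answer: -3148115/17926156 ≈ -0.17562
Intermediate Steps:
(-17564 - 1*(-20282))/(-47016) + 1617/(-13726) = (-17564 + 20282)*(-1/47016) + 1617*(-1/13726) = 2718*(-1/47016) - 1617/13726 = -151/2612 - 1617/13726 = -3148115/17926156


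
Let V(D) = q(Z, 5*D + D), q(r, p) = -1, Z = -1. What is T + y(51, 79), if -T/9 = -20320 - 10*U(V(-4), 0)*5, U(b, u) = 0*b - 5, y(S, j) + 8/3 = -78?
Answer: 541648/3 ≈ 1.8055e+5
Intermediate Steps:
y(S, j) = -242/3 (y(S, j) = -8/3 - 78 = -242/3)
V(D) = -1
U(b, u) = -5 (U(b, u) = 0 - 5 = -5)
T = 180630 (T = -9*(-20320 - 10*(-5)*5) = -9*(-20320 - (-50)*5) = -9*(-20320 - 1*(-250)) = -9*(-20320 + 250) = -9*(-20070) = 180630)
T + y(51, 79) = 180630 - 242/3 = 541648/3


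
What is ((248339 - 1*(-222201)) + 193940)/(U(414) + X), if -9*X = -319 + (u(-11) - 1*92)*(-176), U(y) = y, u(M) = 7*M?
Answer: -5980320/25699 ≈ -232.71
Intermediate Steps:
X = -29425/9 (X = -(-319 + (7*(-11) - 1*92)*(-176))/9 = -(-319 + (-77 - 92)*(-176))/9 = -(-319 - 169*(-176))/9 = -(-319 + 29744)/9 = -1/9*29425 = -29425/9 ≈ -3269.4)
((248339 - 1*(-222201)) + 193940)/(U(414) + X) = ((248339 - 1*(-222201)) + 193940)/(414 - 29425/9) = ((248339 + 222201) + 193940)/(-25699/9) = (470540 + 193940)*(-9/25699) = 664480*(-9/25699) = -5980320/25699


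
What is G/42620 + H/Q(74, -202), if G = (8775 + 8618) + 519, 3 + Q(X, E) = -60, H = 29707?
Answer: -316245971/671265 ≈ -471.12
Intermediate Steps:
Q(X, E) = -63 (Q(X, E) = -3 - 60 = -63)
G = 17912 (G = 17393 + 519 = 17912)
G/42620 + H/Q(74, -202) = 17912/42620 + 29707/(-63) = 17912*(1/42620) + 29707*(-1/63) = 4478/10655 - 29707/63 = -316245971/671265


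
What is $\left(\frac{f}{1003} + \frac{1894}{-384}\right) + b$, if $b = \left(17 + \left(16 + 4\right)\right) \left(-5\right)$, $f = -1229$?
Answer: $- \frac{36812369}{192576} \approx -191.16$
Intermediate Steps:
$b = -185$ ($b = \left(17 + 20\right) \left(-5\right) = 37 \left(-5\right) = -185$)
$\left(\frac{f}{1003} + \frac{1894}{-384}\right) + b = \left(- \frac{1229}{1003} + \frac{1894}{-384}\right) - 185 = \left(\left(-1229\right) \frac{1}{1003} + 1894 \left(- \frac{1}{384}\right)\right) - 185 = \left(- \frac{1229}{1003} - \frac{947}{192}\right) - 185 = - \frac{1185809}{192576} - 185 = - \frac{36812369}{192576}$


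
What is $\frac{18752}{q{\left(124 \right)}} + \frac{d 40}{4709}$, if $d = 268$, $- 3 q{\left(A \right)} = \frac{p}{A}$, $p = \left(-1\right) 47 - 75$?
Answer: $\frac{16425043168}{287249} \approx 57181.0$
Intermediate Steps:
$p = -122$ ($p = -47 - 75 = -122$)
$q{\left(A \right)} = \frac{122}{3 A}$ ($q{\left(A \right)} = - \frac{\left(-122\right) \frac{1}{A}}{3} = \frac{122}{3 A}$)
$\frac{18752}{q{\left(124 \right)}} + \frac{d 40}{4709} = \frac{18752}{\frac{122}{3} \cdot \frac{1}{124}} + \frac{268 \cdot 40}{4709} = \frac{18752}{\frac{122}{3} \cdot \frac{1}{124}} + 10720 \cdot \frac{1}{4709} = \frac{18752}{\frac{61}{186}} + \frac{10720}{4709} = 18752 \cdot \frac{186}{61} + \frac{10720}{4709} = \frac{3487872}{61} + \frac{10720}{4709} = \frac{16425043168}{287249}$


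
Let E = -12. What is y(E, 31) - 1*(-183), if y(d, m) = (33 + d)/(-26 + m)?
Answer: 936/5 ≈ 187.20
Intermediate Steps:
y(d, m) = (33 + d)/(-26 + m)
y(E, 31) - 1*(-183) = (33 - 12)/(-26 + 31) - 1*(-183) = 21/5 + 183 = 936/5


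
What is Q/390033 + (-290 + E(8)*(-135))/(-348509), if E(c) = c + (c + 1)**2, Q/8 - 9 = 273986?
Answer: 109816734815/19418572971 ≈ 5.6552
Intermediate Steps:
Q = 2191960 (Q = 72 + 8*273986 = 72 + 2191888 = 2191960)
E(c) = c + (1 + c)**2
Q/390033 + (-290 + E(8)*(-135))/(-348509) = 2191960/390033 + (-290 + (8 + (1 + 8)**2)*(-135))/(-348509) = 2191960*(1/390033) + (-290 + (8 + 9**2)*(-135))*(-1/348509) = 2191960/390033 + (-290 + (8 + 81)*(-135))*(-1/348509) = 2191960/390033 + (-290 + 89*(-135))*(-1/348509) = 2191960/390033 + (-290 - 12015)*(-1/348509) = 2191960/390033 - 12305*(-1/348509) = 2191960/390033 + 12305/348509 = 109816734815/19418572971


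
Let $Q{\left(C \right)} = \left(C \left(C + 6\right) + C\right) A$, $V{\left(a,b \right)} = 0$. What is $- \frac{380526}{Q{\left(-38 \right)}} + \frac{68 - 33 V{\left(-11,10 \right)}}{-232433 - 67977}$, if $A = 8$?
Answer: $- \frac{28578614123}{707765960} \approx -40.379$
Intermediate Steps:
$Q{\left(C \right)} = 8 C + 8 C \left(6 + C\right)$ ($Q{\left(C \right)} = \left(C \left(C + 6\right) + C\right) 8 = \left(C \left(6 + C\right) + C\right) 8 = \left(C + C \left(6 + C\right)\right) 8 = 8 C + 8 C \left(6 + C\right)$)
$- \frac{380526}{Q{\left(-38 \right)}} + \frac{68 - 33 V{\left(-11,10 \right)}}{-232433 - 67977} = - \frac{380526}{8 \left(-38\right) \left(7 - 38\right)} + \frac{68 - 0}{-232433 - 67977} = - \frac{380526}{8 \left(-38\right) \left(-31\right)} + \frac{68 + 0}{-300410} = - \frac{380526}{9424} + 68 \left(- \frac{1}{300410}\right) = \left(-380526\right) \frac{1}{9424} - \frac{34}{150205} = - \frac{190263}{4712} - \frac{34}{150205} = - \frac{28578614123}{707765960}$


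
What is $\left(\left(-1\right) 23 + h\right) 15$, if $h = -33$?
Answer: $-840$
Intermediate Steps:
$\left(\left(-1\right) 23 + h\right) 15 = \left(\left(-1\right) 23 - 33\right) 15 = \left(-23 - 33\right) 15 = \left(-56\right) 15 = -840$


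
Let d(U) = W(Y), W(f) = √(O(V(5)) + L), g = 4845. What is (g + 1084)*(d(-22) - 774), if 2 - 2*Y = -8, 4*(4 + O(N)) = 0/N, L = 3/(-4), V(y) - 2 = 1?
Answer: -4589046 + 5929*I*√19/2 ≈ -4.589e+6 + 12922.0*I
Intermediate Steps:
V(y) = 3 (V(y) = 2 + 1 = 3)
L = -¾ (L = 3*(-¼) = -¾ ≈ -0.75000)
O(N) = -4 (O(N) = -4 + (0/N)/4 = -4 + (¼)*0 = -4 + 0 = -4)
Y = 5 (Y = 1 - ½*(-8) = 1 + 4 = 5)
W(f) = I*√19/2 (W(f) = √(-4 - ¾) = √(-19/4) = I*√19/2)
d(U) = I*√19/2
(g + 1084)*(d(-22) - 774) = (4845 + 1084)*(I*√19/2 - 774) = 5929*(-774 + I*√19/2) = -4589046 + 5929*I*√19/2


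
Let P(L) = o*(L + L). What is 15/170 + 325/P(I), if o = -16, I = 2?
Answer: -5429/1088 ≈ -4.9899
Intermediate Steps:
P(L) = -32*L (P(L) = -16*(L + L) = -32*L)
15/170 + 325/P(I) = 15/170 + 325/((-32*2)) = 15*(1/170) + 325/(-64) = 3/34 + 325*(-1/64) = 3/34 - 325/64 = -5429/1088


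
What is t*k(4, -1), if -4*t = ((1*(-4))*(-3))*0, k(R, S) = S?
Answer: 0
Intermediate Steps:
t = 0 (t = -(1*(-4))*(-3)*0/4 = -(-4*(-3))*0/4 = -3*0 = -¼*0 = 0)
t*k(4, -1) = 0*(-1) = 0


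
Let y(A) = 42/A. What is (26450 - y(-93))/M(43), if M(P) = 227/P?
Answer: 35258452/7037 ≈ 5010.4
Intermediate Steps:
(26450 - y(-93))/M(43) = (26450 - 42/(-93))/((227/43)) = (26450 - 42*(-1)/93)/((227*(1/43))) = (26450 - 1*(-14/31))/(227/43) = (26450 + 14/31)*(43/227) = (819964/31)*(43/227) = 35258452/7037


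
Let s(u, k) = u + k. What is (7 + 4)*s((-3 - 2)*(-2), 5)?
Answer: 165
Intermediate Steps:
s(u, k) = k + u
(7 + 4)*s((-3 - 2)*(-2), 5) = (7 + 4)*(5 + (-3 - 2)*(-2)) = 11*(5 - 5*(-2)) = 11*(5 + 10) = 11*15 = 165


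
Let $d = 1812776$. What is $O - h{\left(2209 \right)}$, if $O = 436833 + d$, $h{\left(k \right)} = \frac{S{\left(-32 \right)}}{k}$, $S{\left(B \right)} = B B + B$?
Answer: $\frac{4969385289}{2209} \approx 2.2496 \cdot 10^{6}$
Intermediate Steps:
$S{\left(B \right)} = B + B^{2}$ ($S{\left(B \right)} = B^{2} + B = B + B^{2}$)
$h{\left(k \right)} = \frac{992}{k}$ ($h{\left(k \right)} = \frac{\left(-32\right) \left(1 - 32\right)}{k} = \frac{\left(-32\right) \left(-31\right)}{k} = \frac{992}{k}$)
$O = 2249609$ ($O = 436833 + 1812776 = 2249609$)
$O - h{\left(2209 \right)} = 2249609 - \frac{992}{2209} = \frac{4969385289}{2209}$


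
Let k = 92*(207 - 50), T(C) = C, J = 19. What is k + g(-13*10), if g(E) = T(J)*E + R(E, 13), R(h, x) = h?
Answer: 11844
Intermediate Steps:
k = 14444 (k = 92*157 = 14444)
g(E) = 20*E (g(E) = 19*E + E = 20*E)
k + g(-13*10) = 14444 + 20*(-13*10) = 14444 + 20*(-130) = 14444 - 2600 = 11844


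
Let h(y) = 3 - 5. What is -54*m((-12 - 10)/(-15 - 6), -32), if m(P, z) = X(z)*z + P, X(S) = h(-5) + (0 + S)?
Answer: -411660/7 ≈ -58809.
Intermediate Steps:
h(y) = -2
X(S) = -2 + S (X(S) = -2 + (0 + S) = -2 + S)
m(P, z) = P + z*(-2 + z) (m(P, z) = (-2 + z)*z + P = z*(-2 + z) + P = P + z*(-2 + z))
-54*m((-12 - 10)/(-15 - 6), -32) = -54*((-12 - 10)/(-15 - 6) - 32*(-2 - 32)) = -54*(-22/(-21) - 32*(-34)) = -54*(-22*(-1/21) + 1088) = -54*(22/21 + 1088) = -54*22870/21 = -411660/7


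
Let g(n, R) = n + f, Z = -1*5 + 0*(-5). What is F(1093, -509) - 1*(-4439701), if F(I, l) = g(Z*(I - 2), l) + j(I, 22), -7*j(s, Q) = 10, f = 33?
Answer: 31039943/7 ≈ 4.4343e+6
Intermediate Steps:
Z = -5 (Z = -5 + 0 = -5)
j(s, Q) = -10/7 (j(s, Q) = -⅐*10 = -10/7)
g(n, R) = 33 + n (g(n, R) = n + 33 = 33 + n)
F(I, l) = 291/7 - 5*I (F(I, l) = (33 - 5*(I - 2)) - 10/7 = (33 - 5*(-2 + I)) - 10/7 = (33 + (10 - 5*I)) - 10/7 = (43 - 5*I) - 10/7 = 291/7 - 5*I)
F(1093, -509) - 1*(-4439701) = (291/7 - 5*1093) - 1*(-4439701) = (291/7 - 5465) + 4439701 = -37964/7 + 4439701 = 31039943/7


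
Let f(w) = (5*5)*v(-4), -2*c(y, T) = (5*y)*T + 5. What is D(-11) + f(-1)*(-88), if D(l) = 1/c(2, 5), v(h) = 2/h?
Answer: 60498/55 ≈ 1100.0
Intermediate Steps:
c(y, T) = -5/2 - 5*T*y/2 (c(y, T) = -((5*y)*T + 5)/2 = -(5*T*y + 5)/2 = -(5 + 5*T*y)/2 = -5/2 - 5*T*y/2)
f(w) = -25/2 (f(w) = (5*5)*(2/(-4)) = 25*(2*(-¼)) = 25*(-½) = -25/2)
D(l) = -2/55 (D(l) = 1/(-5/2 - 5/2*5*2) = 1/(-5/2 - 25) = 1/(-55/2) = -2/55)
D(-11) + f(-1)*(-88) = -2/55 - 25/2*(-88) = -2/55 + 1100 = 60498/55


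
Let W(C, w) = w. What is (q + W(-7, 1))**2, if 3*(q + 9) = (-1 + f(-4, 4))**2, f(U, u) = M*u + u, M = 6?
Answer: 55225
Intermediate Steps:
f(U, u) = 7*u (f(U, u) = 6*u + u = 7*u)
q = 234 (q = -9 + (-1 + 7*4)**2/3 = -9 + (-1 + 28)**2/3 = -9 + (1/3)*27**2 = -9 + (1/3)*729 = -9 + 243 = 234)
(q + W(-7, 1))**2 = (234 + 1)**2 = 235**2 = 55225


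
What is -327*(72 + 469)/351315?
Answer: -58969/117105 ≈ -0.50356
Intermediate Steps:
-327*(72 + 469)/351315 = -327*541*(1/351315) = -176907*1/351315 = -58969/117105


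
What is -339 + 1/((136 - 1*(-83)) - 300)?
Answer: -27460/81 ≈ -339.01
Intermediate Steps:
-339 + 1/((136 - 1*(-83)) - 300) = -339 + 1/((136 + 83) - 300) = -339 + 1/(219 - 300) = -339 + 1/(-81) = -339 - 1/81 = -27460/81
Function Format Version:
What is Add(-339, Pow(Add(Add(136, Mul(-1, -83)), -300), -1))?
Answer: Rational(-27460, 81) ≈ -339.01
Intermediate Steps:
Add(-339, Pow(Add(Add(136, Mul(-1, -83)), -300), -1)) = Add(-339, Pow(Add(Add(136, 83), -300), -1)) = Add(-339, Pow(Add(219, -300), -1)) = Add(-339, Pow(-81, -1)) = Add(-339, Rational(-1, 81)) = Rational(-27460, 81)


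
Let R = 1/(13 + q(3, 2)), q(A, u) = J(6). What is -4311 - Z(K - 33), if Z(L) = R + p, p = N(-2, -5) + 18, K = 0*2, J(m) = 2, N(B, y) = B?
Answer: -64906/15 ≈ -4327.1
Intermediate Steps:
q(A, u) = 2
K = 0
p = 16 (p = -2 + 18 = 16)
R = 1/15 (R = 1/(13 + 2) = 1/15 ≈ 0.066667)
Z(L) = 241/15 (Z(L) = 1/15 + 16 = 241/15)
-4311 - Z(K - 33) = -4311 - 1*241/15 = -4311 - 241/15 = -64906/15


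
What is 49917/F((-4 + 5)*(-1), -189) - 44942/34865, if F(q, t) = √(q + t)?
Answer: -44942/34865 - 49917*I*√190/190 ≈ -1.289 - 3621.4*I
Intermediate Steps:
49917/F((-4 + 5)*(-1), -189) - 44942/34865 = 49917/(√((-4 + 5)*(-1) - 189)) - 44942/34865 = 49917/(√(1*(-1) - 189)) - 44942*1/34865 = 49917/(√(-1 - 189)) - 44942/34865 = 49917/(√(-190)) - 44942/34865 = 49917/((I*√190)) - 44942/34865 = 49917*(-I*√190/190) - 44942/34865 = -49917*I*√190/190 - 44942/34865 = -44942/34865 - 49917*I*√190/190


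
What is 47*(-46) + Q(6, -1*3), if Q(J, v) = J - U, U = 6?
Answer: -2162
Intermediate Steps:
Q(J, v) = -6 + J (Q(J, v) = J - 1*6 = J - 6 = -6 + J)
47*(-46) + Q(6, -1*3) = 47*(-46) + (-6 + 6) = -2162 + 0 = -2162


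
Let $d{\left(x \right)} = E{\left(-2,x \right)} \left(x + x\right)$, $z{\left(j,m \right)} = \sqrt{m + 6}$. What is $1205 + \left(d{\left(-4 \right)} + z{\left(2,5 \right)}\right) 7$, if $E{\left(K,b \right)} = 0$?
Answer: $1205 + 7 \sqrt{11} \approx 1228.2$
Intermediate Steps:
$z{\left(j,m \right)} = \sqrt{6 + m}$
$d{\left(x \right)} = 0$ ($d{\left(x \right)} = 0 \left(x + x\right) = 0 \cdot 2 x = 0$)
$1205 + \left(d{\left(-4 \right)} + z{\left(2,5 \right)}\right) 7 = 1205 + \left(0 + \sqrt{6 + 5}\right) 7 = 1205 + \left(0 + \sqrt{11}\right) 7 = 1205 + \sqrt{11} \cdot 7 = 1205 + 7 \sqrt{11}$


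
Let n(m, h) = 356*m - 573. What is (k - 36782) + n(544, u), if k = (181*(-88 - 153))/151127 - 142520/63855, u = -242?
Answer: 301678213505554/1930042917 ≈ 1.5631e+5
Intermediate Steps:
n(m, h) = -573 + 356*m
k = -4864807799/1930042917 (k = (181*(-241))*(1/151127) - 142520*1/63855 = -43621*1/151127 - 28504/12771 = -43621/151127 - 28504/12771 = -4864807799/1930042917 ≈ -2.5206)
(k - 36782) + n(544, u) = (-4864807799/1930042917 - 36782) + (-573 + 356*544) = -70995703380893/1930042917 + (-573 + 193664) = -70995703380893/1930042917 + 193091 = 301678213505554/1930042917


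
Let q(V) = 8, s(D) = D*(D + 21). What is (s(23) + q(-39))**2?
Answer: 1040400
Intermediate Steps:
s(D) = D*(21 + D)
(s(23) + q(-39))**2 = (23*(21 + 23) + 8)**2 = (23*44 + 8)**2 = (1012 + 8)**2 = 1020**2 = 1040400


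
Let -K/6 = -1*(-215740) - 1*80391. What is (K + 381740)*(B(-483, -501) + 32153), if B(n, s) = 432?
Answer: -14023085090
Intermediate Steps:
K = -812094 (K = -6*(-1*(-215740) - 1*80391) = -6*(215740 - 80391) = -6*135349 = -812094)
(K + 381740)*(B(-483, -501) + 32153) = (-812094 + 381740)*(432 + 32153) = -430354*32585 = -14023085090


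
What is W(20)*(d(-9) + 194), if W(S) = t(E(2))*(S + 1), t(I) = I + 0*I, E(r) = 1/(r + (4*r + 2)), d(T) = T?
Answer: 1295/4 ≈ 323.75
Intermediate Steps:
E(r) = 1/(2 + 5*r) (E(r) = 1/(r + (2 + 4*r)) = 1/(2 + 5*r))
t(I) = I (t(I) = I + 0 = I)
W(S) = 1/12 + S/12 (W(S) = (S + 1)/(2 + 5*2) = (1 + S)/(2 + 10) = (1 + S)/12 = 1/12 + S/12)
W(20)*(d(-9) + 194) = (1/12 + (1/12)*20)*(-9 + 194) = (1/12 + 5/3)*185 = (7/4)*185 = 1295/4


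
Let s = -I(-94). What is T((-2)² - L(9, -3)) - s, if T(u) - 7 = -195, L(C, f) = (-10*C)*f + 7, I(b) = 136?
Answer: -52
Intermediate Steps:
L(C, f) = 7 - 10*C*f (L(C, f) = -10*C*f + 7 = 7 - 10*C*f)
s = -136 (s = -1*136 = -136)
T(u) = -188 (T(u) = 7 - 195 = -188)
T((-2)² - L(9, -3)) - s = -188 - 1*(-136) = -188 + 136 = -52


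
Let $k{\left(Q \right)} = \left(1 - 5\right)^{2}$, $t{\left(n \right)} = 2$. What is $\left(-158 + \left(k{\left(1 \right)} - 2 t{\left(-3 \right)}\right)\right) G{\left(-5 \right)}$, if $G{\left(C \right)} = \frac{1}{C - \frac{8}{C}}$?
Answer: $\frac{730}{17} \approx 42.941$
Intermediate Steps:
$k{\left(Q \right)} = 16$ ($k{\left(Q \right)} = \left(-4\right)^{2} = 16$)
$\left(-158 + \left(k{\left(1 \right)} - 2 t{\left(-3 \right)}\right)\right) G{\left(-5 \right)} = \left(-158 + \left(16 - 4\right)\right) \left(- \frac{5}{-8 + \left(-5\right)^{2}}\right) = \left(-158 + \left(16 - 4\right)\right) \left(- \frac{5}{-8 + 25}\right) = \left(-158 + 12\right) \left(- \frac{5}{17}\right) = - 146 \left(\left(-5\right) \frac{1}{17}\right) = \left(-146\right) \left(- \frac{5}{17}\right) = \frac{730}{17}$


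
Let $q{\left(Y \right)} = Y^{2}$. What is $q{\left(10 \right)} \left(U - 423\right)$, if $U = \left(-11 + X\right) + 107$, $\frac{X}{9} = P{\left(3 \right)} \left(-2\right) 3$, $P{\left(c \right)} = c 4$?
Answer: $-97500$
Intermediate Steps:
$P{\left(c \right)} = 4 c$
$X = -648$ ($X = 9 \cdot 4 \cdot 3 \left(-2\right) 3 = 9 \cdot 12 \left(-2\right) 3 = 9 \left(\left(-24\right) 3\right) = 9 \left(-72\right) = -648$)
$U = -552$ ($U = \left(-11 - 648\right) + 107 = -659 + 107 = -552$)
$q{\left(10 \right)} \left(U - 423\right) = 10^{2} \left(-552 - 423\right) = 100 \left(-975\right) = -97500$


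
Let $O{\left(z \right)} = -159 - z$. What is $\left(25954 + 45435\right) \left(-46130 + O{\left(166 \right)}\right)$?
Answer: $-3316375995$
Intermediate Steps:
$\left(25954 + 45435\right) \left(-46130 + O{\left(166 \right)}\right) = \left(25954 + 45435\right) \left(-46130 - 325\right) = 71389 \left(-46130 - 325\right) = 71389 \left(-46455\right) = -3316375995$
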